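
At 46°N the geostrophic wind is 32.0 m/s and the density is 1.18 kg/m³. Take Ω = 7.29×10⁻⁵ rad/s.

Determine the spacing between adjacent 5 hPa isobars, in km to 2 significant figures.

130 km

Coriolis parameter at 46°N:
f = 2Ω sin φ = 2 × 7.29×10⁻⁵ × sin 46° = 1.05×10⁻⁴ s⁻¹
Geostrophic balance rearranged: |∂P/∂n| = f ρ V_g
|∂P/∂n| = 1.05×10⁻⁴ × 1.18 × 32.0 = 3.96×10⁻³ Pa/m
Isobar spacing: Δn = ΔP/|∂P/∂n| = 500 Pa / 3.96×10⁻³ Pa/m = 126254 m ≈ 130 km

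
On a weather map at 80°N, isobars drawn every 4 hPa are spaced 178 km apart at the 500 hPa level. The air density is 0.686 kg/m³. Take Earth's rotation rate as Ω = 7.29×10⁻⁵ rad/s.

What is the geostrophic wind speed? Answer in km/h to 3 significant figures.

82.1 km/h

Coriolis parameter at 80°N:
f = 2Ω sin φ = 2 × 7.29×10⁻⁵ × sin 80° = 1.44×10⁻⁴ s⁻¹
Pressure gradient: |∂P/∂n| = 400 Pa / 178000 m = 2.25×10⁻³ Pa/m
Geostrophic balance (pressure-gradient force = Coriolis force):
V_g = (1/(fρ)) |∂P/∂n| = 2.25×10⁻³ / (1.44×10⁻⁴ × 0.686) = 22.8 m/s
Converting: 22.8 m/s × 3.6 = 82.1 km/h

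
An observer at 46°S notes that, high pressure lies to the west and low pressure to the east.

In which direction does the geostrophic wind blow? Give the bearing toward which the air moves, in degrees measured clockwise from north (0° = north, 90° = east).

The pressure-gradient force points toward the east (bearing 090°).
Geostrophic balance: in the Southern Hemisphere the Coriolis force deflects motion to the left, so the geostrophic wind blows 90° to the left of the pressure-gradient force (low pressure on the right).
Rotating 090° by 90° counterclockwise gives 000° — the wind blows toward the north.

000°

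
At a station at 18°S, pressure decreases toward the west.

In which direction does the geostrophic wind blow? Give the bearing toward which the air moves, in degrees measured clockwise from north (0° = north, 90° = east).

The pressure-gradient force points toward the west (bearing 270°).
Geostrophic balance: in the Southern Hemisphere the Coriolis force deflects motion to the left, so the geostrophic wind blows 90° to the left of the pressure-gradient force (low pressure on the right).
Rotating 270° by 90° counterclockwise gives 180° — the wind blows toward the south.

180°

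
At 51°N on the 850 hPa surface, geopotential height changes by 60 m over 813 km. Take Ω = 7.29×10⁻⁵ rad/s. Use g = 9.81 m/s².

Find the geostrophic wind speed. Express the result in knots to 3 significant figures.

12.4 knots

Coriolis parameter at 51°N:
f = 2Ω sin φ = 2 × 7.29×10⁻⁵ × sin 51° = 1.13×10⁻⁴ s⁻¹
Height gradient: |∂Z/∂n| = 60 m / 813000 m = 7.38×10⁻⁵
On a pressure surface, geostrophic balance gives V_g = (g/f)|∂Z/∂n|:
V_g = 9.81 × 7.38×10⁻⁵ / 1.13×10⁻⁴ = 6.39 m/s
Converting: 6.39 m/s × 1.944 = 12.4 knots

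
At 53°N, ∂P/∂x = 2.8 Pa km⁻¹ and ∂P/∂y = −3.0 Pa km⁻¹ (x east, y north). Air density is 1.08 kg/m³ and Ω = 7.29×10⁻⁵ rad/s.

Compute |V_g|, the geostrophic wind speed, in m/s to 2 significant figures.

33 m/s

Coriolis parameter at 53°N:
f = 2Ω sin φ = 2 × 7.29×10⁻⁵ × sin 53° = 1.16×10⁻⁴ s⁻¹
Component geostrophic relations (x east, y north):
u_g = −(1/(fρ)) ∂P/∂y,  v_g = (1/(fρ)) ∂P/∂x
u_g = −(−3.0×10⁻³)/(1.16×10⁻⁴ × 1.08) = 23.9 m/s;  v_g = (2.8×10⁻³)/(1.16×10⁻⁴ × 1.08) = 22.3 m/s
|V_g| = √(u_g² + v_g²) = 32.6 m/s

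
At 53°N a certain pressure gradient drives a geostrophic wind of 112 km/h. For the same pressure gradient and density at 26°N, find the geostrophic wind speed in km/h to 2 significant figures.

With the same pressure gradient and density, V_g ∝ 1/f ∝ 1/sin φ.
V₂ = V₁ · sin φ₁ / sin φ₂ = 112 × sin 53° / sin 26°
V₂ = 112 × 0.7986/0.4384 = 200 km/h

200 km/h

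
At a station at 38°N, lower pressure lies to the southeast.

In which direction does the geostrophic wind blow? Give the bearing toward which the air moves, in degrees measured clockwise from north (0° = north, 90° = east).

225°

The pressure-gradient force points toward the southeast (bearing 135°).
Geostrophic balance: in the Northern Hemisphere the Coriolis force deflects motion to the right, so the geostrophic wind blows 90° to the right of the pressure-gradient force (low pressure on the left).
Rotating 135° by 90° clockwise gives 225° — the wind blows toward the southwest.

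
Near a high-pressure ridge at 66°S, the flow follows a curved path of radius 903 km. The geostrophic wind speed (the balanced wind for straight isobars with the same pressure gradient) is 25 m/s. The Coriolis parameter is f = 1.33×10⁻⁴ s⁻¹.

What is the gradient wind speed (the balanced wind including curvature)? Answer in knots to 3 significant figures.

69.0 knots

Around a high, pressure-gradient force acts outward with centrifugal, so Coriolis balances both:
fV = (1/ρ)|∂P/∂n| + V²/R  →  V² − fR·V + fR·V_g = 0
With fR = 1.33×10⁻⁴ × 903×10³ m = 120 m/s:
V = [fR − √((fR)² − 4 fR V_g)]/2 = [120 − √(120² − 4×120×25)]/2 = 35.5 m/s
Supergeostrophic (V > V_g = 25 m/s), as expected around a high.
Converting: 35.5 m/s × 1.944 = 69.0 knots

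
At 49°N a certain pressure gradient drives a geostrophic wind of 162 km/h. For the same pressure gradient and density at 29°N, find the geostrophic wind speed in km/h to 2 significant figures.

250 km/h

With the same pressure gradient and density, V_g ∝ 1/f ∝ 1/sin φ.
V₂ = V₁ · sin φ₁ / sin φ₂ = 162 × sin 49° / sin 29°
V₂ = 162 × 0.7547/0.4848 = 250 km/h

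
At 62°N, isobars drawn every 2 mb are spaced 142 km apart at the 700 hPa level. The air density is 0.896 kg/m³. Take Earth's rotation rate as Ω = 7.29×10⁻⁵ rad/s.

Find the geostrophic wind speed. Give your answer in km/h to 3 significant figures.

44.0 km/h

Coriolis parameter at 62°N:
f = 2Ω sin φ = 2 × 7.29×10⁻⁵ × sin 62° = 1.29×10⁻⁴ s⁻¹
Pressure gradient: |∂P/∂n| = 200 Pa / 142000 m = 1.41×10⁻³ Pa/m
Geostrophic balance (pressure-gradient force = Coriolis force):
V_g = (1/(fρ)) |∂P/∂n| = 1.41×10⁻³ / (1.29×10⁻⁴ × 0.896) = 12.2 m/s
Converting: 12.2 m/s × 3.6 = 44.0 km/h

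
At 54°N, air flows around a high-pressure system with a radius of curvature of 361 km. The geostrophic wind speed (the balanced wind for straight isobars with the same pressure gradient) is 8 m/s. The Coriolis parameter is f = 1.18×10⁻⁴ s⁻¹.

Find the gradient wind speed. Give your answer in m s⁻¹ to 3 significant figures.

10.7 m s⁻¹

Around a high, pressure-gradient force acts outward with centrifugal, so Coriolis balances both:
fV = (1/ρ)|∂P/∂n| + V²/R  →  V² − fR·V + fR·V_g = 0
With fR = 1.18×10⁻⁴ × 361×10³ m = 42.6 m/s:
V = [fR − √((fR)² − 4 fR V_g)]/2 = [42.6 − √(42.6² − 4×42.6×8)]/2 = 10.7 m/s
Supergeostrophic (V > V_g = 8 m/s), as expected around a high.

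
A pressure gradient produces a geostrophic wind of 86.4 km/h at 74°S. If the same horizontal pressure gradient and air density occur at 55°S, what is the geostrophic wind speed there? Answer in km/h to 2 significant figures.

100 km/h

With the same pressure gradient and density, V_g ∝ 1/f ∝ 1/sin φ.
V₂ = V₁ · sin φ₁ / sin φ₂ = 86.4 × sin 74° / sin 55°
V₂ = 86.4 × 0.9613/0.8192 = 100 km/h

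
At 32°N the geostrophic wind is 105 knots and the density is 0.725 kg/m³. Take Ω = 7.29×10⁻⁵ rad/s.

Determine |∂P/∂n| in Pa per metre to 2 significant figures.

Coriolis parameter at 32°N:
f = 2Ω sin φ = 2 × 7.29×10⁻⁵ × sin 32° = 7.73×10⁻⁵ s⁻¹
Wind speed in SI: 105 knots = 54.0 m/s
Geostrophic balance rearranged: |∂P/∂n| = f ρ V_g
|∂P/∂n| = 7.73×10⁻⁵ × 0.725 × 54.0 = 3.03×10⁻³ Pa/m

3.0×10⁻³ Pa/m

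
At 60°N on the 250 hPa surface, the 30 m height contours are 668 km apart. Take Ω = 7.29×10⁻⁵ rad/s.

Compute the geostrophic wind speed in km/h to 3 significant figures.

12.6 km/h

Coriolis parameter at 60°N:
f = 2Ω sin φ = 2 × 7.29×10⁻⁵ × sin 60° = 1.26×10⁻⁴ s⁻¹
Height gradient: |∂Z/∂n| = 30 m / 668000 m = 4.49×10⁻⁵
On a pressure surface, geostrophic balance gives V_g = (g/f)|∂Z/∂n|:
V_g = 9.81 × 4.49×10⁻⁵ / 1.26×10⁻⁴ = 3.49 m/s
Converting: 3.49 m/s × 3.6 = 12.6 km/h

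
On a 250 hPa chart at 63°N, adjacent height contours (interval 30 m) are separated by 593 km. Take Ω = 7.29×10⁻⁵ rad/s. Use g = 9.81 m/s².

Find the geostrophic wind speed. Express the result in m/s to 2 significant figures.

Coriolis parameter at 63°N:
f = 2Ω sin φ = 2 × 7.29×10⁻⁵ × sin 63° = 1.30×10⁻⁴ s⁻¹
Height gradient: |∂Z/∂n| = 30 m / 593000 m = 5.06×10⁻⁵
On a pressure surface, geostrophic balance gives V_g = (g/f)|∂Z/∂n|:
V_g = 9.81 × 5.06×10⁻⁵ / 1.30×10⁻⁴ = 3.82 m/s

3.8 m/s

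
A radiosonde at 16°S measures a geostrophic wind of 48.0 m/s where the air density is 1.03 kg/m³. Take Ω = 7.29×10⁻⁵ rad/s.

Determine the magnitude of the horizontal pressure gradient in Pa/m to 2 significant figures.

2.0×10⁻³ Pa/m

Coriolis parameter at 16°S:
f = 2Ω sin φ = 2 × 7.29×10⁻⁵ × sin 16° = 4.02×10⁻⁵ s⁻¹
Geostrophic balance rearranged: |∂P/∂n| = f ρ V_g
|∂P/∂n| = 4.02×10⁻⁵ × 1.03 × 48.0 = 1.99×10⁻³ Pa/m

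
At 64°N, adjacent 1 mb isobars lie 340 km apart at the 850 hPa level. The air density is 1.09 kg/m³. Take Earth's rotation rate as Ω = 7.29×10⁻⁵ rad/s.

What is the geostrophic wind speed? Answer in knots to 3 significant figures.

Coriolis parameter at 64°N:
f = 2Ω sin φ = 2 × 7.29×10⁻⁵ × sin 64° = 1.31×10⁻⁴ s⁻¹
Pressure gradient: |∂P/∂n| = 100 Pa / 340000 m = 2.94×10⁻⁴ Pa/m
Geostrophic balance (pressure-gradient force = Coriolis force):
V_g = (1/(fρ)) |∂P/∂n| = 2.94×10⁻⁴ / (1.31×10⁻⁴ × 1.09) = 2.06 m/s
Converting: 2.06 m/s × 1.944 = 4.00 knots

4.00 knots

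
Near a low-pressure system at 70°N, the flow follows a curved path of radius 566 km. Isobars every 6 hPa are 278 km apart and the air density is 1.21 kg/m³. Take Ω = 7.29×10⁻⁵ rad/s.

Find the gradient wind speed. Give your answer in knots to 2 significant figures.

Coriolis parameter at 70°N:
f = 2Ω sin φ = 2 × 7.29×10⁻⁵ × sin 70° = 1.37×10⁻⁴ s⁻¹
Pressure gradient: |∂P/∂n| = 600 Pa / 278000 m = 2.16×10⁻³ Pa/m
Geostrophic speed: V_g = |∂P/∂n|/(fρ) = 2.16×10⁻³/(1.37×10⁻⁴ × 1.21) = 13.0 m/s
Around a low, centrifugal force acts outward with Coriolis, so pressure-gradient force balances both:
(1/ρ)|∂P/∂n| = fV + V²/R  →  V² + fR·V − fR·V_g = 0
With fR = 1.37×10⁻⁴ × 566×10³ m = 77.5 m/s:
V = [−fR + √((fR)² + 4 fR V_g)]/2 = [−77.5 + √(77.5² + 4×77.5×13)]/2 = 11.4 m/s
Subgeostrophic (V < V_g = 13 m/s), as expected around a low.
Converting: 11.4 m/s × 1.944 = 22 knots

22 knots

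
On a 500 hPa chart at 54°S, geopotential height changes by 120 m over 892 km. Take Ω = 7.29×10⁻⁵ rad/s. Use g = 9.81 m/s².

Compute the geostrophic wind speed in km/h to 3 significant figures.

40.3 km/h

Coriolis parameter at 54°S:
f = 2Ω sin φ = 2 × 7.29×10⁻⁵ × sin 54° = 1.18×10⁻⁴ s⁻¹
Height gradient: |∂Z/∂n| = 120 m / 892000 m = 1.35×10⁻⁴
On a pressure surface, geostrophic balance gives V_g = (g/f)|∂Z/∂n|:
V_g = 9.81 × 1.35×10⁻⁴ / 1.18×10⁻⁴ = 11.2 m/s
Converting: 11.2 m/s × 3.6 = 40.3 km/h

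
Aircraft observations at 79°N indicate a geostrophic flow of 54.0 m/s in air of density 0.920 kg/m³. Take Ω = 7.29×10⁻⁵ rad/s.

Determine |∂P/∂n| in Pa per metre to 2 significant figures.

7.1×10⁻³ Pa/m

Coriolis parameter at 79°N:
f = 2Ω sin φ = 2 × 7.29×10⁻⁵ × sin 79° = 1.43×10⁻⁴ s⁻¹
Geostrophic balance rearranged: |∂P/∂n| = f ρ V_g
|∂P/∂n| = 1.43×10⁻⁴ × 0.920 × 54.0 = 7.11×10⁻³ Pa/m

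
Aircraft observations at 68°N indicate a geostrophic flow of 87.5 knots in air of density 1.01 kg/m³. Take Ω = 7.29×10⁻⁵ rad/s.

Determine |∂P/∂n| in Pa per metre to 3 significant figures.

Coriolis parameter at 68°N:
f = 2Ω sin φ = 2 × 7.29×10⁻⁵ × sin 68° = 1.35×10⁻⁴ s⁻¹
Wind speed in SI: 87.5 knots = 45.0 m/s
Geostrophic balance rearranged: |∂P/∂n| = f ρ V_g
|∂P/∂n| = 1.35×10⁻⁴ × 1.01 × 45.0 = 6.15×10⁻³ Pa/m

6.15×10⁻³ Pa/m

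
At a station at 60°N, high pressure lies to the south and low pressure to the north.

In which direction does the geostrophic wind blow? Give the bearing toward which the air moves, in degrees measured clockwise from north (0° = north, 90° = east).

The pressure-gradient force points toward the north (bearing 000°).
Geostrophic balance: in the Northern Hemisphere the Coriolis force deflects motion to the right, so the geostrophic wind blows 90° to the right of the pressure-gradient force (low pressure on the left).
Rotating 000° by 90° clockwise gives 090° — the wind blows toward the east.

090°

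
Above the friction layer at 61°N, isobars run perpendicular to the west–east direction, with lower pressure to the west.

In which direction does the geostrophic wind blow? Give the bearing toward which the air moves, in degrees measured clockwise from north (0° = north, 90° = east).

The pressure-gradient force points toward the west (bearing 270°).
Geostrophic balance: in the Northern Hemisphere the Coriolis force deflects motion to the right, so the geostrophic wind blows 90° to the right of the pressure-gradient force (low pressure on the left).
Rotating 270° by 90° clockwise gives 000° — the wind blows toward the north.

000°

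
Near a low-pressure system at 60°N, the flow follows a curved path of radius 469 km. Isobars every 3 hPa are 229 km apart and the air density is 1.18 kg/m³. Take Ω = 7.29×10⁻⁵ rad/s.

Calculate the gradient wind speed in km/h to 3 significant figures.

Coriolis parameter at 60°N:
f = 2Ω sin φ = 2 × 7.29×10⁻⁵ × sin 60° = 1.26×10⁻⁴ s⁻¹
Pressure gradient: |∂P/∂n| = 300 Pa / 229000 m = 1.31×10⁻³ Pa/m
Geostrophic speed: V_g = |∂P/∂n|/(fρ) = 1.31×10⁻³/(1.26×10⁻⁴ × 1.18) = 8.79 m/s
Around a low, centrifugal force acts outward with Coriolis, so pressure-gradient force balances both:
(1/ρ)|∂P/∂n| = fV + V²/R  →  V² + fR·V − fR·V_g = 0
With fR = 1.26×10⁻⁴ × 469×10³ m = 59.2 m/s:
V = [−fR + √((fR)² + 4 fR V_g)]/2 = [−59.2 + √(59.2² + 4×59.2×8.79)]/2 = 7.77 m/s
Subgeostrophic (V < V_g = 8.79 m/s), as expected around a low.
Converting: 7.77 m/s × 3.6 = 28.0 km/h

28.0 km/h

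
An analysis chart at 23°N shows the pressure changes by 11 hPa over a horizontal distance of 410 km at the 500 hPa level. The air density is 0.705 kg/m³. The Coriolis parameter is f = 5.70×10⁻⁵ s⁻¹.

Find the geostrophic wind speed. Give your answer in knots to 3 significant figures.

Pressure gradient: |∂P/∂n| = 1100 Pa / 410000 m = 2.68×10⁻³ Pa/m
Geostrophic balance (pressure-gradient force = Coriolis force):
V_g = (1/(fρ)) |∂P/∂n| = 2.68×10⁻³ / (5.70×10⁻⁵ × 0.705) = 66.8 m/s
Converting: 66.8 m/s × 1.944 = 130 knots

130 knots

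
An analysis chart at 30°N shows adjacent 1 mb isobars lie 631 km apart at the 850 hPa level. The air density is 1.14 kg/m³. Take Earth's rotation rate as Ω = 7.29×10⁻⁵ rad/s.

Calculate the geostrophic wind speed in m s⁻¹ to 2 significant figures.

1.9 m s⁻¹

Coriolis parameter at 30°N:
f = 2Ω sin φ = 2 × 7.29×10⁻⁵ × sin 30° = 7.29×10⁻⁵ s⁻¹
Pressure gradient: |∂P/∂n| = 100 Pa / 631000 m = 1.58×10⁻⁴ Pa/m
Geostrophic balance (pressure-gradient force = Coriolis force):
V_g = (1/(fρ)) |∂P/∂n| = 1.58×10⁻⁴ / (7.29×10⁻⁵ × 1.14) = 1.91 m/s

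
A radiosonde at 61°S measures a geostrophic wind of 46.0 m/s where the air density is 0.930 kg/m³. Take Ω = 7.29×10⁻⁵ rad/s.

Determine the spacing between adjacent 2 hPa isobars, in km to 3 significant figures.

36.7 km

Coriolis parameter at 61°S:
f = 2Ω sin φ = 2 × 7.29×10⁻⁵ × sin 61° = 1.28×10⁻⁴ s⁻¹
Geostrophic balance rearranged: |∂P/∂n| = f ρ V_g
|∂P/∂n| = 1.28×10⁻⁴ × 0.930 × 46.0 = 5.46×10⁻³ Pa/m
Isobar spacing: Δn = ΔP/|∂P/∂n| = 200 Pa / 5.46×10⁻³ Pa/m = 36662 m ≈ 36.7 km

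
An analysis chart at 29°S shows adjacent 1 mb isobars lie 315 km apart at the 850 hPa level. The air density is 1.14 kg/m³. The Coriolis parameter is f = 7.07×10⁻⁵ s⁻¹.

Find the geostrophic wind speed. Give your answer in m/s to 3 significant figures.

3.94 m/s

Pressure gradient: |∂P/∂n| = 100 Pa / 315000 m = 3.17×10⁻⁴ Pa/m
Geostrophic balance (pressure-gradient force = Coriolis force):
V_g = (1/(fρ)) |∂P/∂n| = 3.17×10⁻⁴ / (7.07×10⁻⁵ × 1.14) = 3.94 m/s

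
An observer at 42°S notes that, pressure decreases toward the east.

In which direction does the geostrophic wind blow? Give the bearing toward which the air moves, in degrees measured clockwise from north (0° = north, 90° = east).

000°

The pressure-gradient force points toward the east (bearing 090°).
Geostrophic balance: in the Southern Hemisphere the Coriolis force deflects motion to the left, so the geostrophic wind blows 90° to the left of the pressure-gradient force (low pressure on the right).
Rotating 090° by 90° counterclockwise gives 000° — the wind blows toward the north.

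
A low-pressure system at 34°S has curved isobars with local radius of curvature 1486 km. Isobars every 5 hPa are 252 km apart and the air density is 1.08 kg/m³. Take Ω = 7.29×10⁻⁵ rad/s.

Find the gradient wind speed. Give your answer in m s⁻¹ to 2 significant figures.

19 m s⁻¹

Coriolis parameter at 34°S:
f = 2Ω sin φ = 2 × 7.29×10⁻⁵ × sin 34° = 8.15×10⁻⁵ s⁻¹
Pressure gradient: |∂P/∂n| = 500 Pa / 252000 m = 1.98×10⁻³ Pa/m
Geostrophic speed: V_g = |∂P/∂n|/(fρ) = 1.98×10⁻³/(8.15×10⁻⁵ × 1.08) = 22.5 m/s
Around a low, centrifugal force acts outward with Coriolis, so pressure-gradient force balances both:
(1/ρ)|∂P/∂n| = fV + V²/R  →  V² + fR·V − fR·V_g = 0
With fR = 8.15×10⁻⁵ × 1486×10³ m = 121 m/s:
V = [−fR + √((fR)² + 4 fR V_g)]/2 = [−121 + √(121² + 4×121×22.5)]/2 = 19.4 m/s
Subgeostrophic (V < V_g = 22.5 m/s), as expected around a low.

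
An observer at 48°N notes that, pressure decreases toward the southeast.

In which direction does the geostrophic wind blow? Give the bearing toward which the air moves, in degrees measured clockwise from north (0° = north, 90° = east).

The pressure-gradient force points toward the southeast (bearing 135°).
Geostrophic balance: in the Northern Hemisphere the Coriolis force deflects motion to the right, so the geostrophic wind blows 90° to the right of the pressure-gradient force (low pressure on the left).
Rotating 135° by 90° clockwise gives 225° — the wind blows toward the southwest.

225°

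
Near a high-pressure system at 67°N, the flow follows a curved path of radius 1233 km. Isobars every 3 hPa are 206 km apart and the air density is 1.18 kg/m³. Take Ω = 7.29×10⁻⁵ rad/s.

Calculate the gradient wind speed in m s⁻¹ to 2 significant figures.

9.8 m s⁻¹

Coriolis parameter at 67°N:
f = 2Ω sin φ = 2 × 7.29×10⁻⁵ × sin 67° = 1.34×10⁻⁴ s⁻¹
Pressure gradient: |∂P/∂n| = 300 Pa / 206000 m = 1.46×10⁻³ Pa/m
Geostrophic speed: V_g = |∂P/∂n|/(fρ) = 1.46×10⁻³/(1.34×10⁻⁴ × 1.18) = 9.20 m/s
Around a high, pressure-gradient force acts outward with centrifugal, so Coriolis balances both:
fV = (1/ρ)|∂P/∂n| + V²/R  →  V² − fR·V + fR·V_g = 0
With fR = 1.34×10⁻⁴ × 1233×10³ m = 165 m/s:
V = [fR − √((fR)² − 4 fR V_g)]/2 = [165 − √(165² − 4×165×9.2)]/2 = 9.77 m/s
Supergeostrophic (V > V_g = 9.2 m/s), as expected around a high.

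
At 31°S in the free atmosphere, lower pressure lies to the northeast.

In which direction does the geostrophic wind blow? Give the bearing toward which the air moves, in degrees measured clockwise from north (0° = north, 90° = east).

The pressure-gradient force points toward the northeast (bearing 045°).
Geostrophic balance: in the Southern Hemisphere the Coriolis force deflects motion to the left, so the geostrophic wind blows 90° to the left of the pressure-gradient force (low pressure on the right).
Rotating 045° by 90° counterclockwise gives 315° — the wind blows toward the northwest.

315°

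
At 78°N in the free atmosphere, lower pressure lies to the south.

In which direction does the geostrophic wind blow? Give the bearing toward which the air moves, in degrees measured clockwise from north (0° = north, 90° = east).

The pressure-gradient force points toward the south (bearing 180°).
Geostrophic balance: in the Northern Hemisphere the Coriolis force deflects motion to the right, so the geostrophic wind blows 90° to the right of the pressure-gradient force (low pressure on the left).
Rotating 180° by 90° clockwise gives 270° — the wind blows toward the west.

270°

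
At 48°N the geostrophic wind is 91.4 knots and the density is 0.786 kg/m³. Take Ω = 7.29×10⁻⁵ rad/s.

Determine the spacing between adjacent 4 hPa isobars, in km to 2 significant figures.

100 km

Coriolis parameter at 48°N:
f = 2Ω sin φ = 2 × 7.29×10⁻⁵ × sin 48° = 1.08×10⁻⁴ s⁻¹
Wind speed in SI: 91.4 knots = 47.0 m/s
Geostrophic balance rearranged: |∂P/∂n| = f ρ V_g
|∂P/∂n| = 1.08×10⁻⁴ × 0.786 × 47.0 = 4.00×10⁻³ Pa/m
Isobar spacing: Δn = ΔP/|∂P/∂n| = 400 Pa / 4.00×10⁻³ Pa/m = 99890 m ≈ 100 km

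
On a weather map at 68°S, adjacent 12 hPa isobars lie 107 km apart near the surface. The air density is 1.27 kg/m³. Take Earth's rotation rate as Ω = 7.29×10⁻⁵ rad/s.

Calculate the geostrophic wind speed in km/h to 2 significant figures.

Coriolis parameter at 68°S:
f = 2Ω sin φ = 2 × 7.29×10⁻⁵ × sin 68° = 1.35×10⁻⁴ s⁻¹
Pressure gradient: |∂P/∂n| = 1200 Pa / 107000 m = 1.12×10⁻² Pa/m
Geostrophic balance (pressure-gradient force = Coriolis force):
V_g = (1/(fρ)) |∂P/∂n| = 1.12×10⁻² / (1.35×10⁻⁴ × 1.27) = 65.3 m/s
Converting: 65.3 m/s × 3.6 = 240 km/h

240 km/h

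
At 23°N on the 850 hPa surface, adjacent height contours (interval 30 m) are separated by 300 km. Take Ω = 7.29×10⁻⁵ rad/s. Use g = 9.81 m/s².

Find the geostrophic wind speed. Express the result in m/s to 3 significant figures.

17.2 m/s

Coriolis parameter at 23°N:
f = 2Ω sin φ = 2 × 7.29×10⁻⁵ × sin 23° = 5.70×10⁻⁵ s⁻¹
Height gradient: |∂Z/∂n| = 30 m / 300000 m = 1.00×10⁻⁴
On a pressure surface, geostrophic balance gives V_g = (g/f)|∂Z/∂n|:
V_g = 9.81 × 1.00×10⁻⁴ / 5.70×10⁻⁵ = 17.2 m/s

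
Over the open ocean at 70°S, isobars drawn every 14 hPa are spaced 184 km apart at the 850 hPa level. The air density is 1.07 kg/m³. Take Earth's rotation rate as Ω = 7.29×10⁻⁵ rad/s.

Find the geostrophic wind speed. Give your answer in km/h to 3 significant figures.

187 km/h

Coriolis parameter at 70°S:
f = 2Ω sin φ = 2 × 7.29×10⁻⁵ × sin 70° = 1.37×10⁻⁴ s⁻¹
Pressure gradient: |∂P/∂n| = 1400 Pa / 184000 m = 7.61×10⁻³ Pa/m
Geostrophic balance (pressure-gradient force = Coriolis force):
V_g = (1/(fρ)) |∂P/∂n| = 7.61×10⁻³ / (1.37×10⁻⁴ × 1.07) = 51.9 m/s
Converting: 51.9 m/s × 3.6 = 187 km/h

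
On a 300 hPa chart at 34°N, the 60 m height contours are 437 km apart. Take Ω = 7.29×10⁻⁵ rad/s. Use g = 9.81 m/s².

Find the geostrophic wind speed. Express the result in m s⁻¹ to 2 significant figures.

Coriolis parameter at 34°N:
f = 2Ω sin φ = 2 × 7.29×10⁻⁵ × sin 34° = 8.15×10⁻⁵ s⁻¹
Height gradient: |∂Z/∂n| = 60 m / 437000 m = 1.37×10⁻⁴
On a pressure surface, geostrophic balance gives V_g = (g/f)|∂Z/∂n|:
V_g = 9.81 × 1.37×10⁻⁴ / 8.15×10⁻⁵ = 16.5 m/s

17 m s⁻¹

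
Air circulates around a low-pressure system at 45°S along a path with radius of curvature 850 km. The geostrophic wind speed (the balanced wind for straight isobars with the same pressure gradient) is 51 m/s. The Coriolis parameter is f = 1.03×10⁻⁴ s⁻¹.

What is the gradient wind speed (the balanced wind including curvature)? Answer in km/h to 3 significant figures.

130 km/h

Around a low, centrifugal force acts outward with Coriolis, so pressure-gradient force balances both:
(1/ρ)|∂P/∂n| = fV + V²/R  →  V² + fR·V − fR·V_g = 0
With fR = 1.03×10⁻⁴ × 850×10³ m = 87.5 m/s:
V = [−fR + √((fR)² + 4 fR V_g)]/2 = [−87.5 + √(87.5² + 4×87.5×51)]/2 = 36.1 m/s
Subgeostrophic (V < V_g = 51 m/s), as expected around a low.
Converting: 36.1 m/s × 3.6 = 130 km/h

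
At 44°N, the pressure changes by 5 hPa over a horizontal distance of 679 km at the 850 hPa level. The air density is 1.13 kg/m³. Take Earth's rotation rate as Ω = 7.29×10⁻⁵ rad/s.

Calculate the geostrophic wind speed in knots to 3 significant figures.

12.5 knots

Coriolis parameter at 44°N:
f = 2Ω sin φ = 2 × 7.29×10⁻⁵ × sin 44° = 1.01×10⁻⁴ s⁻¹
Pressure gradient: |∂P/∂n| = 500 Pa / 679000 m = 7.36×10⁻⁴ Pa/m
Geostrophic balance (pressure-gradient force = Coriolis force):
V_g = (1/(fρ)) |∂P/∂n| = 7.36×10⁻⁴ / (1.01×10⁻⁴ × 1.13) = 6.43 m/s
Converting: 6.43 m/s × 1.944 = 12.5 knots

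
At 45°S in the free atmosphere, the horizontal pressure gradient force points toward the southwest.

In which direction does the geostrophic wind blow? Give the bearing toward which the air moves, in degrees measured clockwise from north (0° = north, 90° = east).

135°

The pressure-gradient force points toward the southwest (bearing 225°).
Geostrophic balance: in the Southern Hemisphere the Coriolis force deflects motion to the left, so the geostrophic wind blows 90° to the left of the pressure-gradient force (low pressure on the right).
Rotating 225° by 90° counterclockwise gives 135° — the wind blows toward the southeast.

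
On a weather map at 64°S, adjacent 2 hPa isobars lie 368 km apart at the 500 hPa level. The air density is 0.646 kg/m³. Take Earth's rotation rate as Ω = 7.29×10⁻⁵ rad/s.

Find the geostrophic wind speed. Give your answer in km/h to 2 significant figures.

23 km/h

Coriolis parameter at 64°S:
f = 2Ω sin φ = 2 × 7.29×10⁻⁵ × sin 64° = 1.31×10⁻⁴ s⁻¹
Pressure gradient: |∂P/∂n| = 200 Pa / 368000 m = 5.43×10⁻⁴ Pa/m
Geostrophic balance (pressure-gradient force = Coriolis force):
V_g = (1/(fρ)) |∂P/∂n| = 5.43×10⁻⁴ / (1.31×10⁻⁴ × 0.646) = 6.42 m/s
Converting: 6.42 m/s × 3.6 = 23 km/h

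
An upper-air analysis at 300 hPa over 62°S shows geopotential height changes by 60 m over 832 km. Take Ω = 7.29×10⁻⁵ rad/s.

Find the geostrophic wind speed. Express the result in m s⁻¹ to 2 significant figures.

Coriolis parameter at 62°S:
f = 2Ω sin φ = 2 × 7.29×10⁻⁵ × sin 62° = 1.29×10⁻⁴ s⁻¹
Height gradient: |∂Z/∂n| = 60 m / 832000 m = 7.21×10⁻⁵
On a pressure surface, geostrophic balance gives V_g = (g/f)|∂Z/∂n|:
V_g = 9.81 × 7.21×10⁻⁵ / 1.29×10⁻⁴ = 5.50 m/s

5.5 m s⁻¹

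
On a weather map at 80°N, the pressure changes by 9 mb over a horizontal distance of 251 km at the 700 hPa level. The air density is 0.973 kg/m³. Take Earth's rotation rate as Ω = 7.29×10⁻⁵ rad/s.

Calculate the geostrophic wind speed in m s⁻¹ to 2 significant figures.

Coriolis parameter at 80°N:
f = 2Ω sin φ = 2 × 7.29×10⁻⁵ × sin 80° = 1.44×10⁻⁴ s⁻¹
Pressure gradient: |∂P/∂n| = 900 Pa / 251000 m = 3.59×10⁻³ Pa/m
Geostrophic balance (pressure-gradient force = Coriolis force):
V_g = (1/(fρ)) |∂P/∂n| = 3.59×10⁻³ / (1.44×10⁻⁴ × 0.973) = 25.7 m/s

26 m s⁻¹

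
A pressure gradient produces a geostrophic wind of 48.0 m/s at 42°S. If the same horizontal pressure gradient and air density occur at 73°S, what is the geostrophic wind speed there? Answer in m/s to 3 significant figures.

With the same pressure gradient and density, V_g ∝ 1/f ∝ 1/sin φ.
V₂ = V₁ · sin φ₁ / sin φ₂ = 48.0 × sin 42° / sin 73°
V₂ = 48.0 × 0.6691/0.9563 = 33.6 m/s

33.6 m/s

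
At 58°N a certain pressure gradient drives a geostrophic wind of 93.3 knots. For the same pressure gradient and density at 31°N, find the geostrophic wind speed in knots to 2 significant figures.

150 knots

With the same pressure gradient and density, V_g ∝ 1/f ∝ 1/sin φ.
V₂ = V₁ · sin φ₁ / sin φ₂ = 93.3 × sin 58° / sin 31°
V₂ = 93.3 × 0.8480/0.5150 = 150 knots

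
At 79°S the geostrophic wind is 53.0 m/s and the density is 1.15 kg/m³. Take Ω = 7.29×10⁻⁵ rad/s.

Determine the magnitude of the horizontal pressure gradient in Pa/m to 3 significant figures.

Coriolis parameter at 79°S:
f = 2Ω sin φ = 2 × 7.29×10⁻⁵ × sin 79° = 1.43×10⁻⁴ s⁻¹
Geostrophic balance rearranged: |∂P/∂n| = f ρ V_g
|∂P/∂n| = 1.43×10⁻⁴ × 1.15 × 53.0 = 8.72×10⁻³ Pa/m

8.72×10⁻³ Pa/m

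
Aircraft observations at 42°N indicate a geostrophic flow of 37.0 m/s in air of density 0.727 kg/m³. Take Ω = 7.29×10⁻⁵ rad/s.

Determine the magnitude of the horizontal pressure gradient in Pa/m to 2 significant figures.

2.6×10⁻³ Pa/m

Coriolis parameter at 42°N:
f = 2Ω sin φ = 2 × 7.29×10⁻⁵ × sin 42° = 9.76×10⁻⁵ s⁻¹
Geostrophic balance rearranged: |∂P/∂n| = f ρ V_g
|∂P/∂n| = 9.76×10⁻⁵ × 0.727 × 37.0 = 2.62×10⁻³ Pa/m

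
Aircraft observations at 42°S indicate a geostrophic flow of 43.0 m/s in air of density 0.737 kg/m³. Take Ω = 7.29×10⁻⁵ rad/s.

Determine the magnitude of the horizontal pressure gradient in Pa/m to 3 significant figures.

Coriolis parameter at 42°S:
f = 2Ω sin φ = 2 × 7.29×10⁻⁵ × sin 42° = 9.76×10⁻⁵ s⁻¹
Geostrophic balance rearranged: |∂P/∂n| = f ρ V_g
|∂P/∂n| = 9.76×10⁻⁵ × 0.737 × 43.0 = 3.09×10⁻³ Pa/m

3.09×10⁻³ Pa/m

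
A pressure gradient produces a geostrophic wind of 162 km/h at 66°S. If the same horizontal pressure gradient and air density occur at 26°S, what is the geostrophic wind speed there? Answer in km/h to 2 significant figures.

340 km/h

With the same pressure gradient and density, V_g ∝ 1/f ∝ 1/sin φ.
V₂ = V₁ · sin φ₁ / sin φ₂ = 162 × sin 66° / sin 26°
V₂ = 162 × 0.9135/0.4384 = 340 km/h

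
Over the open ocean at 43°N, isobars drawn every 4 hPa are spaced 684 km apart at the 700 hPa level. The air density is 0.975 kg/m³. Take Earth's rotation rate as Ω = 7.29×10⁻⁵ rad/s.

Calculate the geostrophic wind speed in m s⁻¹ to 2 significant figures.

Coriolis parameter at 43°N:
f = 2Ω sin φ = 2 × 7.29×10⁻⁵ × sin 43° = 9.94×10⁻⁵ s⁻¹
Pressure gradient: |∂P/∂n| = 400 Pa / 684000 m = 5.85×10⁻⁴ Pa/m
Geostrophic balance (pressure-gradient force = Coriolis force):
V_g = (1/(fρ)) |∂P/∂n| = 5.85×10⁻⁴ / (9.94×10⁻⁵ × 0.975) = 6.03 m/s

6.0 m s⁻¹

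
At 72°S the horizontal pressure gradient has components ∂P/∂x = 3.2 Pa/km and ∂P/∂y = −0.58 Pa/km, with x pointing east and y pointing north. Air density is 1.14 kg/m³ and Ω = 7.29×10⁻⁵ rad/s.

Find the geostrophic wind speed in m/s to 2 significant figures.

21 m/s

Coriolis parameter at 72°S:
f = 2Ω sin φ = 2 × 7.29×10⁻⁵ × sin 72° = 1.39×10⁻⁴ s⁻¹
In the Southern Hemisphere f is negative: f = −1.39×10⁻⁴ s⁻¹.
Component geostrophic relations (x east, y north):
u_g = −(1/(fρ)) ∂P/∂y,  v_g = (1/(fρ)) ∂P/∂x
u_g = −(−0.58×10⁻³)/(−1.39×10⁻⁴ × 1.14) = −3.67 m/s;  v_g = (3.2×10⁻³)/(−1.39×10⁻⁴ × 1.14) = −20.2 m/s
|V_g| = √(u_g² + v_g²) = 20.6 m/s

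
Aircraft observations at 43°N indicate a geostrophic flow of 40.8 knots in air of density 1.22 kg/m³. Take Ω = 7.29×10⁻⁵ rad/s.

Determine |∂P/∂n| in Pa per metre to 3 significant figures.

Coriolis parameter at 43°N:
f = 2Ω sin φ = 2 × 7.29×10⁻⁵ × sin 43° = 9.94×10⁻⁵ s⁻¹
Wind speed in SI: 40.8 knots = 21.0 m/s
Geostrophic balance rearranged: |∂P/∂n| = f ρ V_g
|∂P/∂n| = 9.94×10⁻⁵ × 1.22 × 21.0 = 2.55×10⁻³ Pa/m

2.55×10⁻³ Pa/m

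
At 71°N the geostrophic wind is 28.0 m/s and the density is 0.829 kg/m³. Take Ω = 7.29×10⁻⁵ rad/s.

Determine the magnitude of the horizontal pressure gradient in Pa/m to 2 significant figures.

3.2×10⁻³ Pa/m

Coriolis parameter at 71°N:
f = 2Ω sin φ = 2 × 7.29×10⁻⁵ × sin 71° = 1.38×10⁻⁴ s⁻¹
Geostrophic balance rearranged: |∂P/∂n| = f ρ V_g
|∂P/∂n| = 1.38×10⁻⁴ × 0.829 × 28.0 = 3.20×10⁻³ Pa/m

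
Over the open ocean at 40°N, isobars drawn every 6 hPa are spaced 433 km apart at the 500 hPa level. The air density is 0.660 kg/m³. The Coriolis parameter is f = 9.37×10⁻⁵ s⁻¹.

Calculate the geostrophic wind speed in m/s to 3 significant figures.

22.4 m/s

Pressure gradient: |∂P/∂n| = 600 Pa / 433000 m = 1.39×10⁻³ Pa/m
Geostrophic balance (pressure-gradient force = Coriolis force):
V_g = (1/(fρ)) |∂P/∂n| = 1.39×10⁻³ / (9.37×10⁻⁵ × 0.660) = 22.4 m/s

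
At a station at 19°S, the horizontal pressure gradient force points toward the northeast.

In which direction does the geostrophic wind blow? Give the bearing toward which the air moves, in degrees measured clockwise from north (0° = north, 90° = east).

The pressure-gradient force points toward the northeast (bearing 045°).
Geostrophic balance: in the Southern Hemisphere the Coriolis force deflects motion to the left, so the geostrophic wind blows 90° to the left of the pressure-gradient force (low pressure on the right).
Rotating 045° by 90° counterclockwise gives 315° — the wind blows toward the northwest.

315°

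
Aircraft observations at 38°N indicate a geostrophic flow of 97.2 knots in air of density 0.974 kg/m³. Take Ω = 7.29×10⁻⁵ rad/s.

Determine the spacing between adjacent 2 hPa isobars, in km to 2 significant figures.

Coriolis parameter at 38°N:
f = 2Ω sin φ = 2 × 7.29×10⁻⁵ × sin 38° = 8.98×10⁻⁵ s⁻¹
Wind speed in SI: 97.2 knots = 50.0 m/s
Geostrophic balance rearranged: |∂P/∂n| = f ρ V_g
|∂P/∂n| = 8.98×10⁻⁵ × 0.974 × 50.0 = 4.37×10⁻³ Pa/m
Isobar spacing: Δn = ΔP/|∂P/∂n| = 200 Pa / 4.37×10⁻³ Pa/m = 45747 m ≈ 46 km

46 km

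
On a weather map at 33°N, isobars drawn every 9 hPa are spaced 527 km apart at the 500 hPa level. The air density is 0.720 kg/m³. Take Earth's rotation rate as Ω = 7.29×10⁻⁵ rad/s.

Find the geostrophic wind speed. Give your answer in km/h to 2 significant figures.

110 km/h

Coriolis parameter at 33°N:
f = 2Ω sin φ = 2 × 7.29×10⁻⁵ × sin 33° = 7.94×10⁻⁵ s⁻¹
Pressure gradient: |∂P/∂n| = 900 Pa / 527000 m = 1.71×10⁻³ Pa/m
Geostrophic balance (pressure-gradient force = Coriolis force):
V_g = (1/(fρ)) |∂P/∂n| = 1.71×10⁻³ / (7.94×10⁻⁵ × 0.720) = 29.9 m/s
Converting: 29.9 m/s × 3.6 = 110 km/h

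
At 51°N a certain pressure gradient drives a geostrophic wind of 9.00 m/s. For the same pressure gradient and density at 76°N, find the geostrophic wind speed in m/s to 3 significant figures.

With the same pressure gradient and density, V_g ∝ 1/f ∝ 1/sin φ.
V₂ = V₁ · sin φ₁ / sin φ₂ = 9.00 × sin 51° / sin 76°
V₂ = 9.00 × 0.7771/0.9703 = 7.21 m/s

7.21 m/s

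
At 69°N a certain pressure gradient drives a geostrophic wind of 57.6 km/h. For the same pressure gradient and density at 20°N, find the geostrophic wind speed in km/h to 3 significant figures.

With the same pressure gradient and density, V_g ∝ 1/f ∝ 1/sin φ.
V₂ = V₁ · sin φ₁ / sin φ₂ = 57.6 × sin 69° / sin 20°
V₂ = 57.6 × 0.9336/0.3420 = 157 km/h

157 km/h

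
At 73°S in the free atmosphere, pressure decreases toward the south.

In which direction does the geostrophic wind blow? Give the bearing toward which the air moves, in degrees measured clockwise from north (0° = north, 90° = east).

090°

The pressure-gradient force points toward the south (bearing 180°).
Geostrophic balance: in the Southern Hemisphere the Coriolis force deflects motion to the left, so the geostrophic wind blows 90° to the left of the pressure-gradient force (low pressure on the right).
Rotating 180° by 90° counterclockwise gives 090° — the wind blows toward the east.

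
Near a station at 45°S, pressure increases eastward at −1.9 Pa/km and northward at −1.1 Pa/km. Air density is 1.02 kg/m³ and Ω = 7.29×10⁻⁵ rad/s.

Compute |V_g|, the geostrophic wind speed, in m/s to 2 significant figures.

Coriolis parameter at 45°S:
f = 2Ω sin φ = 2 × 7.29×10⁻⁵ × sin 45° = 1.03×10⁻⁴ s⁻¹
In the Southern Hemisphere f is negative: f = −1.03×10⁻⁴ s⁻¹.
Component geostrophic relations (x east, y north):
u_g = −(1/(fρ)) ∂P/∂y,  v_g = (1/(fρ)) ∂P/∂x
u_g = −(−1.1×10⁻³)/(−1.03×10⁻⁴ × 1.02) = −10.5 m/s;  v_g = (−1.9×10⁻³)/(−1.03×10⁻⁴ × 1.02) = 18.1 m/s
|V_g| = √(u_g² + v_g²) = 20.9 m/s

21 m/s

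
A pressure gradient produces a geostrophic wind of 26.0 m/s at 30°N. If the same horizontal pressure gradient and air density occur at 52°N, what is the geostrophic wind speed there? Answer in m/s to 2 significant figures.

With the same pressure gradient and density, V_g ∝ 1/f ∝ 1/sin φ.
V₂ = V₁ · sin φ₁ / sin φ₂ = 26.0 × sin 30° / sin 52°
V₂ = 26.0 × 0.5000/0.7880 = 16 m/s

16 m/s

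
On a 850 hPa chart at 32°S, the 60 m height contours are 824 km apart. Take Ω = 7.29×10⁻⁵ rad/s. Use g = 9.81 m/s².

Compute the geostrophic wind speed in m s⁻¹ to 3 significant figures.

9.25 m s⁻¹

Coriolis parameter at 32°S:
f = 2Ω sin φ = 2 × 7.29×10⁻⁵ × sin 32° = 7.73×10⁻⁵ s⁻¹
Height gradient: |∂Z/∂n| = 60 m / 824000 m = 7.28×10⁻⁵
On a pressure surface, geostrophic balance gives V_g = (g/f)|∂Z/∂n|:
V_g = 9.81 × 7.28×10⁻⁵ / 7.73×10⁻⁵ = 9.25 m/s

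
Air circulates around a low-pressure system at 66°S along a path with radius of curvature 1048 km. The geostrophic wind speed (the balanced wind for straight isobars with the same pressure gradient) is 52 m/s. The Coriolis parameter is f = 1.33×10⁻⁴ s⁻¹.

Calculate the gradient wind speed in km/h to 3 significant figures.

145 km/h

Around a low, centrifugal force acts outward with Coriolis, so pressure-gradient force balances both:
(1/ρ)|∂P/∂n| = fV + V²/R  →  V² + fR·V − fR·V_g = 0
With fR = 1.33×10⁻⁴ × 1048×10³ m = 139 m/s:
V = [−fR + √((fR)² + 4 fR V_g)]/2 = [−139 + √(139² + 4×139×52)]/2 = 40.3 m/s
Subgeostrophic (V < V_g = 52 m/s), as expected around a low.
Converting: 40.3 m/s × 3.6 = 145 km/h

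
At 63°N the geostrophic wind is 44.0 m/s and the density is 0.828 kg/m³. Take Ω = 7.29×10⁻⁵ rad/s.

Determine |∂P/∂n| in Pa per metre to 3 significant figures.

Coriolis parameter at 63°N:
f = 2Ω sin φ = 2 × 7.29×10⁻⁵ × sin 63° = 1.30×10⁻⁴ s⁻¹
Geostrophic balance rearranged: |∂P/∂n| = f ρ V_g
|∂P/∂n| = 1.30×10⁻⁴ × 0.828 × 44.0 = 4.73×10⁻³ Pa/m

4.73×10⁻³ Pa/m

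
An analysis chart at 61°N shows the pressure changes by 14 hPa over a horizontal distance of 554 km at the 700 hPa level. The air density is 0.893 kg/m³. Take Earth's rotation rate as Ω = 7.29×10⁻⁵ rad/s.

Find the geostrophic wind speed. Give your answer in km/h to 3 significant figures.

79.9 km/h

Coriolis parameter at 61°N:
f = 2Ω sin φ = 2 × 7.29×10⁻⁵ × sin 61° = 1.28×10⁻⁴ s⁻¹
Pressure gradient: |∂P/∂n| = 1400 Pa / 554000 m = 2.53×10⁻³ Pa/m
Geostrophic balance (pressure-gradient force = Coriolis force):
V_g = (1/(fρ)) |∂P/∂n| = 2.53×10⁻³ / (1.28×10⁻⁴ × 0.893) = 22.2 m/s
Converting: 22.2 m/s × 3.6 = 79.9 km/h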